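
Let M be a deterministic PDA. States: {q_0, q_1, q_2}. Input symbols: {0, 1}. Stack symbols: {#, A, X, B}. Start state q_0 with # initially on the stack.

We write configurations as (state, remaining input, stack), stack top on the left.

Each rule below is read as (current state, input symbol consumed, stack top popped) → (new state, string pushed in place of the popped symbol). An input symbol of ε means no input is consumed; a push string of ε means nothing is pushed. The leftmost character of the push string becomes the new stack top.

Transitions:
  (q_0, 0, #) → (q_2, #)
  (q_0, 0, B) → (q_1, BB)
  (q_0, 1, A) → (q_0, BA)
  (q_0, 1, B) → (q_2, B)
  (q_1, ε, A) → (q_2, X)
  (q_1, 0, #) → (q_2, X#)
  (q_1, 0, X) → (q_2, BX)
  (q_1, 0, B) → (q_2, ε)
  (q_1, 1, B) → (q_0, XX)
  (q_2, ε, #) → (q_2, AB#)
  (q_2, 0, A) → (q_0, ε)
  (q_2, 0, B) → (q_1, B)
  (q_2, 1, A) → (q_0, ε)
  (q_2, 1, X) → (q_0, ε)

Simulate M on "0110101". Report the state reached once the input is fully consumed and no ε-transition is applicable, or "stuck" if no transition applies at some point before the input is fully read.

(q_0, 0110101, #)
  read 0, top #: go to q_2, push # → (q_2, 110101, #)
  ε-move, top #: go to q_2, push AB# → (q_2, 110101, AB#)
  read 1, top A: go to q_0, push ε → (q_0, 10101, B#)
  read 1, top B: go to q_2, push B → (q_2, 0101, B#)
  read 0, top B: go to q_1, push B → (q_1, 101, B#)
  read 1, top B: go to q_0, push XX → (q_0, 01, XX#)
No transition for (q_0, 0, top X); M blocks with input 01 remaining.

stuck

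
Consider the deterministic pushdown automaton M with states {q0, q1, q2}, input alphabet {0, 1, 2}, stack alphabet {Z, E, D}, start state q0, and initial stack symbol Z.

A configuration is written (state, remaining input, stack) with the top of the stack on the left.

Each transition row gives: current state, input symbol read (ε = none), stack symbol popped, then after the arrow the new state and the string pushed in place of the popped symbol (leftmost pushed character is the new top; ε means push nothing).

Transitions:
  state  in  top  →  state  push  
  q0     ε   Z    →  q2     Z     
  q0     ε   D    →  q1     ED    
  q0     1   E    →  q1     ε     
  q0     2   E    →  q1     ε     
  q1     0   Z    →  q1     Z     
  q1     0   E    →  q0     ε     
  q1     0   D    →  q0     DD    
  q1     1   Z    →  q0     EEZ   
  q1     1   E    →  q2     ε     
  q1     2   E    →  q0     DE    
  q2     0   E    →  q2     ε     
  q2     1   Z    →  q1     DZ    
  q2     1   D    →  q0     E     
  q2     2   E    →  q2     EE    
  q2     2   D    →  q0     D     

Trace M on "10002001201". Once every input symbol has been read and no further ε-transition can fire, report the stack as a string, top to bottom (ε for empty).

DEDDZ

(q0, 10002001201, Z)
  ε-move, top Z: go to q2, push Z → (q2, 10002001201, Z)
  read 1, top Z: go to q1, push DZ → (q1, 0002001201, DZ)
  read 0, top D: go to q0, push DD → (q0, 002001201, DDZ)
  ε-move, top D: go to q1, push ED → (q1, 002001201, EDDZ)
  read 0, top E: go to q0, push ε → (q0, 02001201, DDZ)
  ε-move, top D: go to q1, push ED → (q1, 02001201, EDDZ)
  read 0, top E: go to q0, push ε → (q0, 2001201, DDZ)
  ε-move, top D: go to q1, push ED → (q1, 2001201, EDDZ)
  read 2, top E: go to q0, push DE → (q0, 001201, DEDDZ)
  ε-move, top D: go to q1, push ED → (q1, 001201, EDEDDZ)
  read 0, top E: go to q0, push ε → (q0, 01201, DEDDZ)
  ε-move, top D: go to q1, push ED → (q1, 01201, EDEDDZ)
  read 0, top E: go to q0, push ε → (q0, 1201, DEDDZ)
  ε-move, top D: go to q1, push ED → (q1, 1201, EDEDDZ)
  read 1, top E: go to q2, push ε → (q2, 201, DEDDZ)
  read 2, top D: go to q0, push D → (q0, 01, DEDDZ)
  ε-move, top D: go to q1, push ED → (q1, 01, EDEDDZ)
  read 0, top E: go to q0, push ε → (q0, 1, DEDDZ)
  ε-move, top D: go to q1, push ED → (q1, 1, EDEDDZ)
  read 1, top E: go to q2, push ε → (q2, ε, DEDDZ)
All input consumed in state q2 with stack DEDDZ.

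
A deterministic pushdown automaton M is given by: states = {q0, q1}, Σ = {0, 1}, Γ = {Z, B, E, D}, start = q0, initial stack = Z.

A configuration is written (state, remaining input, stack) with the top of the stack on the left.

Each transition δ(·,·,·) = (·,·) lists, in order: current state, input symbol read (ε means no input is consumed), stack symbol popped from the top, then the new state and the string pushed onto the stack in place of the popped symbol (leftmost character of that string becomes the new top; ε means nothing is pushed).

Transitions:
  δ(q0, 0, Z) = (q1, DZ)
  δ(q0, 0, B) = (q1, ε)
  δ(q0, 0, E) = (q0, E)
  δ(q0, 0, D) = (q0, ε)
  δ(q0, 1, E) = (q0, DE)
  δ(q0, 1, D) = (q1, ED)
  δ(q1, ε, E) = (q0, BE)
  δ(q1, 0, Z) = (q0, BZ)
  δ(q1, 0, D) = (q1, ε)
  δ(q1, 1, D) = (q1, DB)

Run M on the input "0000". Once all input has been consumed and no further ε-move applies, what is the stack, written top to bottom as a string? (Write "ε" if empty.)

Z

(q0, 0000, Z) ⊢ (q1, 000, DZ) ⊢ (q1, 00, Z) ⊢ (q0, 0, BZ) ⊢ (q1, ε, Z)
All input consumed in state q1 with stack Z.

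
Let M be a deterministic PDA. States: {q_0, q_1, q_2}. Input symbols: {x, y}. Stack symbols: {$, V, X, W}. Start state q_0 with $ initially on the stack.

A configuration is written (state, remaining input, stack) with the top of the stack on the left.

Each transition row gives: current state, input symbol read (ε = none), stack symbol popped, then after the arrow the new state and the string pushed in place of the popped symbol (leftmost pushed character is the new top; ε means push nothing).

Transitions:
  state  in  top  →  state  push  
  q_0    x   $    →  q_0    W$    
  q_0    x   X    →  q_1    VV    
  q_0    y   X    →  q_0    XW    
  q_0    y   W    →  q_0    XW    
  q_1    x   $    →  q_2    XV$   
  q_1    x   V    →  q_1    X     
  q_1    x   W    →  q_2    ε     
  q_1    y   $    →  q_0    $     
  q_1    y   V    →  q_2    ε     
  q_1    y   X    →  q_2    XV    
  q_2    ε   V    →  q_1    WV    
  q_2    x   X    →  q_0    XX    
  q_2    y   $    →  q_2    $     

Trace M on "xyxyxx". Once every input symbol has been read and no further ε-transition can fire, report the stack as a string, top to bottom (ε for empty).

(q_0, xyxyxx, $) ⊢ (q_0, yxyxx, W$) ⊢ (q_0, xyxx, XW$) ⊢ (q_1, yxx, VVW$) ⊢ (q_2, xx, VW$) ⊢ (q_1, xx, WVW$) ⊢ (q_2, x, VW$) ⊢ (q_1, x, WVW$) ⊢ (q_2, ε, VW$) ⊢ (q_1, ε, WVW$)
All input consumed in state q_1 with stack WVW$.

WVW$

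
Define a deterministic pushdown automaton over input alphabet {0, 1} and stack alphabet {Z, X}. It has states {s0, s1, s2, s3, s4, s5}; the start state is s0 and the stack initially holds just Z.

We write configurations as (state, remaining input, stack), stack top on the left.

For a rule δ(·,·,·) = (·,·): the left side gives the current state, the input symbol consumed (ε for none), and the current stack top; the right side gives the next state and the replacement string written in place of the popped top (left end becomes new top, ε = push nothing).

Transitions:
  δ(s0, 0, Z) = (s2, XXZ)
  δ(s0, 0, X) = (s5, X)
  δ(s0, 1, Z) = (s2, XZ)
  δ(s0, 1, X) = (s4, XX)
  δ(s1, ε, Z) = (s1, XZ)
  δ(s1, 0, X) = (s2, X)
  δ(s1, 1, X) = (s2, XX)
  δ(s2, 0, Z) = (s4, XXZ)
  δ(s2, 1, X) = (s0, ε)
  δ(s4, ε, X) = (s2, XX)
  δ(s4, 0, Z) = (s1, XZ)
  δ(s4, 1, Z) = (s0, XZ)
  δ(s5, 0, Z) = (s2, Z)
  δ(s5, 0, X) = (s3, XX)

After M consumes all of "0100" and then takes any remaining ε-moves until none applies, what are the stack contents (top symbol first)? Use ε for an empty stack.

(s0, 0100, Z)
  read 0, top Z: go to s2, push XXZ → (s2, 100, XXZ)
  read 1, top X: go to s0, push ε → (s0, 00, XZ)
  read 0, top X: go to s5, push X → (s5, 0, XZ)
  read 0, top X: go to s3, push XX → (s3, ε, XXZ)
All input consumed in state s3 with stack XXZ.

XXZ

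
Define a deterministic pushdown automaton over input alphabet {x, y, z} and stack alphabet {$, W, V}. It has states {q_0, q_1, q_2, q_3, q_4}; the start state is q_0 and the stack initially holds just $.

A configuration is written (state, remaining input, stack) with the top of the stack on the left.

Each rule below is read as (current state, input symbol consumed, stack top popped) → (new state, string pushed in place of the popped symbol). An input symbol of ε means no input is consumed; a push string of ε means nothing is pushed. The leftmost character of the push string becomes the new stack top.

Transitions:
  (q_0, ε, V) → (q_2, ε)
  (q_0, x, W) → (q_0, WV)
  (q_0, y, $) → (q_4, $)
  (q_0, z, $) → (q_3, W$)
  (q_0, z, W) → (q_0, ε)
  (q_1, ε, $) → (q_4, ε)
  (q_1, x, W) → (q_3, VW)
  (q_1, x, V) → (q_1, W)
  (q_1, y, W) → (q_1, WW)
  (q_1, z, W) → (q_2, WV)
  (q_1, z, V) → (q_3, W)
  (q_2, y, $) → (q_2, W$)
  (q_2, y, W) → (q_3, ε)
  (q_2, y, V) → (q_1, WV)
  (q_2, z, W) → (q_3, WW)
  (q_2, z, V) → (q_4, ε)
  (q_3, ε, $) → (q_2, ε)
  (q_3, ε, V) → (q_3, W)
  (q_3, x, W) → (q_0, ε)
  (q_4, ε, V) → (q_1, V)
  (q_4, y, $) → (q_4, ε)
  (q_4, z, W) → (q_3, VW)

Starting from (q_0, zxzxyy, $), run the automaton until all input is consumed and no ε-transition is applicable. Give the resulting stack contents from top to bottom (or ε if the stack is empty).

(q_0, zxzxyy, $) ⊢ (q_3, xzxyy, W$) ⊢ (q_0, zxyy, $) ⊢ (q_3, xyy, W$) ⊢ (q_0, yy, $) ⊢ (q_4, y, $) ⊢ (q_4, ε, ε)
All input consumed in state q_4 with stack ε.

ε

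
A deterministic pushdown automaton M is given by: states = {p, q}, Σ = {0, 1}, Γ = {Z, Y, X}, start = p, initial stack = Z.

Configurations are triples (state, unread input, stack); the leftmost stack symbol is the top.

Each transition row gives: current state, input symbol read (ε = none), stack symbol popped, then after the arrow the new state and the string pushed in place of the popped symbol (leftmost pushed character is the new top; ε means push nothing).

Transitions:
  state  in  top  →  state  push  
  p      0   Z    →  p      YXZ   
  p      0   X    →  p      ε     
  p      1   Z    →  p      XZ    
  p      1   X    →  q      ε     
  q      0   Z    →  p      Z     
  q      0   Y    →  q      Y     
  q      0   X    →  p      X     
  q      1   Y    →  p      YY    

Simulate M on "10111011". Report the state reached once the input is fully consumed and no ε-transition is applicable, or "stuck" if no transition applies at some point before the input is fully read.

(p, 10111011, Z)
  read 1, top Z: go to p, push XZ → (p, 0111011, XZ)
  read 0, top X: go to p, push ε → (p, 111011, Z)
  read 1, top Z: go to p, push XZ → (p, 11011, XZ)
  read 1, top X: go to q, push ε → (q, 1011, Z)
No transition for (q, 1, top Z); M blocks with input 1011 remaining.

stuck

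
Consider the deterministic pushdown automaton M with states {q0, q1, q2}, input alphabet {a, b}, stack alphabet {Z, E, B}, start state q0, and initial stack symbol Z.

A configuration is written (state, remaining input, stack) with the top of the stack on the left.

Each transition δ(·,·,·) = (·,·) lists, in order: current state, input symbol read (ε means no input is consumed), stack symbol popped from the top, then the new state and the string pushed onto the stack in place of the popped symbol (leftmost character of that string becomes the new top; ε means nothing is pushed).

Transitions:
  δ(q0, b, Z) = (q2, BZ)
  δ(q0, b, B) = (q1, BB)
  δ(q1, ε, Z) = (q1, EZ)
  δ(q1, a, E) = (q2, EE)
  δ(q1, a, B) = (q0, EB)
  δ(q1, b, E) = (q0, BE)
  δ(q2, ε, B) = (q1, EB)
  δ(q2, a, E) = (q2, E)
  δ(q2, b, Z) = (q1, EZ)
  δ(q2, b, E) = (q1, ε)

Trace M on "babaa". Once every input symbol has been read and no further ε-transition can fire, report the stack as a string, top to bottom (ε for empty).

(q0, babaa, Z) ⊢ (q2, abaa, BZ) ⊢ (q1, abaa, EBZ) ⊢ (q2, baa, EEBZ) ⊢ (q1, aa, EBZ) ⊢ (q2, a, EEBZ) ⊢ (q2, ε, EEBZ)
All input consumed in state q2 with stack EEBZ.

EEBZ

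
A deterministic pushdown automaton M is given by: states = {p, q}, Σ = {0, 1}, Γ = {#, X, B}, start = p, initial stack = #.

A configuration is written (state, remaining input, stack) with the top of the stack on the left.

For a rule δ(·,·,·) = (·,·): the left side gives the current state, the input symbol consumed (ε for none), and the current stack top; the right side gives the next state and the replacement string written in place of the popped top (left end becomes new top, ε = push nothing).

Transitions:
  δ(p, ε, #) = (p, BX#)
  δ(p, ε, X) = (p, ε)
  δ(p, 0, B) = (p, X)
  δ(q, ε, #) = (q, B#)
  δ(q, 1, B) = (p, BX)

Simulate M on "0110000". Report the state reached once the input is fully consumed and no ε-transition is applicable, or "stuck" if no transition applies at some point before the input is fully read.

(p, 0110000, #)
  ε-move, top #: go to p, push BX# → (p, 0110000, BX#)
  read 0, top B: go to p, push X → (p, 110000, XX#)
  ε-move, top X: go to p, push ε → (p, 110000, X#)
  ε-move, top X: go to p, push ε → (p, 110000, #)
  ε-move, top #: go to p, push BX# → (p, 110000, BX#)
No transition for (p, 1, top B); M blocks with input 110000 remaining.

stuck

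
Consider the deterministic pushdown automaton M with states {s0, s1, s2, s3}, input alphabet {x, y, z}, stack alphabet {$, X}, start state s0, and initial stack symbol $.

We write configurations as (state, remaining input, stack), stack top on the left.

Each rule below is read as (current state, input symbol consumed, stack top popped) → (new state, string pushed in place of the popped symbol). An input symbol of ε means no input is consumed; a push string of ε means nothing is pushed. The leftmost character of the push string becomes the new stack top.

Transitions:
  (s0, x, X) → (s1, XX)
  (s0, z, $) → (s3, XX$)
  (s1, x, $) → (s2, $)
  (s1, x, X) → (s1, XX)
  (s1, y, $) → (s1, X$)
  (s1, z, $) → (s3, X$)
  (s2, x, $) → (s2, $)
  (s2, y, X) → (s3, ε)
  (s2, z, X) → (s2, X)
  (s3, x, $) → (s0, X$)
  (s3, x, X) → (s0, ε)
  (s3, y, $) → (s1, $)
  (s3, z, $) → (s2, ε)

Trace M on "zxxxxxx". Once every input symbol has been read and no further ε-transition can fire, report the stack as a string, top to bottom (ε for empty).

XXXXXX$

(s0, zxxxxxx, $)
  read z, top $: go to s3, push XX$ → (s3, xxxxxx, XX$)
  read x, top X: go to s0, push ε → (s0, xxxxx, X$)
  read x, top X: go to s1, push XX → (s1, xxxx, XX$)
  read x, top X: go to s1, push XX → (s1, xxx, XXX$)
  read x, top X: go to s1, push XX → (s1, xx, XXXX$)
  read x, top X: go to s1, push XX → (s1, x, XXXXX$)
  read x, top X: go to s1, push XX → (s1, ε, XXXXXX$)
All input consumed in state s1 with stack XXXXXX$.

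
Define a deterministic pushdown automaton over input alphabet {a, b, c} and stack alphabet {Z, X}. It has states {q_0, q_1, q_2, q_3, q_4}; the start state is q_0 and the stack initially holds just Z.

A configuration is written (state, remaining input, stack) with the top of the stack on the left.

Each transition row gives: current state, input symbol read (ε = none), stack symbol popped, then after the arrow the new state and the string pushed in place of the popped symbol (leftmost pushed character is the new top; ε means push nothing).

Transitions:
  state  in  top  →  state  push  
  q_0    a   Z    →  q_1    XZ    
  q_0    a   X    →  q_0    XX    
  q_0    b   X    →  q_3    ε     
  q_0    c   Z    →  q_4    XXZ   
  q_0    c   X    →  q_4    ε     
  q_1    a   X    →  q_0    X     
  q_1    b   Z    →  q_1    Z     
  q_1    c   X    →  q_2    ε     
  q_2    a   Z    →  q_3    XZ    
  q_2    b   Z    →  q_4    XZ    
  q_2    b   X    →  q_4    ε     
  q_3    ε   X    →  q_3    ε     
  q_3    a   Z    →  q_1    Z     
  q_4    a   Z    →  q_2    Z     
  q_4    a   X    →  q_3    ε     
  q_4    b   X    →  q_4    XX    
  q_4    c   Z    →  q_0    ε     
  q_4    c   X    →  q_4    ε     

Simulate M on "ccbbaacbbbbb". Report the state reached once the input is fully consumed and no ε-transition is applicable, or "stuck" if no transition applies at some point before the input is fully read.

stuck

(q_0, ccbbaacbbbbb, Z) ⊢ (q_4, cbbaacbbbbb, XXZ) ⊢ (q_4, bbaacbbbbb, XZ) ⊢ (q_4, baacbbbbb, XXZ) ⊢ (q_4, aacbbbbb, XXXZ) ⊢ (q_3, acbbbbb, XXZ) ⊢ (q_3, acbbbbb, XZ) ⊢ (q_3, acbbbbb, Z) ⊢ (q_1, cbbbbb, Z)
No transition for (q_1, c, top Z); M blocks with input cbbbbb remaining.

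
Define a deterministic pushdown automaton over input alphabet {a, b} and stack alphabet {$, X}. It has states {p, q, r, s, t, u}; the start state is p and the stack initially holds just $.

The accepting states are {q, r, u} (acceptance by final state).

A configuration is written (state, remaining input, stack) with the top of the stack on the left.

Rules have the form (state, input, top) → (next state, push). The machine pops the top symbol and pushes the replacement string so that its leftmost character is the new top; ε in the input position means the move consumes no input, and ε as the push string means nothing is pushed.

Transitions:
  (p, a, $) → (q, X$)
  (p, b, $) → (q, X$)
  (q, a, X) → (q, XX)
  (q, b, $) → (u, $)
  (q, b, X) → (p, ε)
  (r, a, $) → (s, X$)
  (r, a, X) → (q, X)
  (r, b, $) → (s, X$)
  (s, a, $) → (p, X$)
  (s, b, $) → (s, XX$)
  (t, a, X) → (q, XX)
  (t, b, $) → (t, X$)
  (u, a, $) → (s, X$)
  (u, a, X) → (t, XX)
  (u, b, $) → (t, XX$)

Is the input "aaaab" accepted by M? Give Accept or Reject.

Reject

(p, aaaab, $)
  read a, top $: go to q, push X$ → (q, aaab, X$)
  read a, top X: go to q, push XX → (q, aab, XX$)
  read a, top X: go to q, push XX → (q, ab, XXX$)
  read a, top X: go to q, push XX → (q, b, XXXX$)
  read b, top X: go to p, push ε → (p, ε, XXX$)
All input consumed; state p ∉ F and no further ε-move applies.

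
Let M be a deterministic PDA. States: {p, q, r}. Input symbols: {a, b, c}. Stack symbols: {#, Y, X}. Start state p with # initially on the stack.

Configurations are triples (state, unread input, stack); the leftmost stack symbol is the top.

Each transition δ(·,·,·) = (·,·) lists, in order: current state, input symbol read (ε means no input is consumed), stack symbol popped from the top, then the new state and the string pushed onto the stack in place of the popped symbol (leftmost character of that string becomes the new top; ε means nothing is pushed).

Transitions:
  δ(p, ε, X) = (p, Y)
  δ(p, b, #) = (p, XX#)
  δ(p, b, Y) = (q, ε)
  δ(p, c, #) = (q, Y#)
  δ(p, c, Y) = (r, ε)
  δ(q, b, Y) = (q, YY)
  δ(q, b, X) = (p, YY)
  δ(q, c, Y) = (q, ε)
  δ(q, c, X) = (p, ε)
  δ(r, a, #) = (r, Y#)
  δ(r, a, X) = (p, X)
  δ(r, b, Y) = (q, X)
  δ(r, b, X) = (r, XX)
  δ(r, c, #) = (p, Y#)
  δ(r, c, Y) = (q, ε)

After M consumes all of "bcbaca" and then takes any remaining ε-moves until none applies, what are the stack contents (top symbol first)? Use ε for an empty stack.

(p, bcbaca, #)
  read b, top #: go to p, push XX# → (p, cbaca, XX#)
  ε-move, top X: go to p, push Y → (p, cbaca, YX#)
  read c, top Y: go to r, push ε → (r, baca, X#)
  read b, top X: go to r, push XX → (r, aca, XX#)
  read a, top X: go to p, push X → (p, ca, XX#)
  ε-move, top X: go to p, push Y → (p, ca, YX#)
  read c, top Y: go to r, push ε → (r, a, X#)
  read a, top X: go to p, push X → (p, ε, X#)
  ε-move, top X: go to p, push Y → (p, ε, Y#)
All input consumed in state p with stack Y#.

Y#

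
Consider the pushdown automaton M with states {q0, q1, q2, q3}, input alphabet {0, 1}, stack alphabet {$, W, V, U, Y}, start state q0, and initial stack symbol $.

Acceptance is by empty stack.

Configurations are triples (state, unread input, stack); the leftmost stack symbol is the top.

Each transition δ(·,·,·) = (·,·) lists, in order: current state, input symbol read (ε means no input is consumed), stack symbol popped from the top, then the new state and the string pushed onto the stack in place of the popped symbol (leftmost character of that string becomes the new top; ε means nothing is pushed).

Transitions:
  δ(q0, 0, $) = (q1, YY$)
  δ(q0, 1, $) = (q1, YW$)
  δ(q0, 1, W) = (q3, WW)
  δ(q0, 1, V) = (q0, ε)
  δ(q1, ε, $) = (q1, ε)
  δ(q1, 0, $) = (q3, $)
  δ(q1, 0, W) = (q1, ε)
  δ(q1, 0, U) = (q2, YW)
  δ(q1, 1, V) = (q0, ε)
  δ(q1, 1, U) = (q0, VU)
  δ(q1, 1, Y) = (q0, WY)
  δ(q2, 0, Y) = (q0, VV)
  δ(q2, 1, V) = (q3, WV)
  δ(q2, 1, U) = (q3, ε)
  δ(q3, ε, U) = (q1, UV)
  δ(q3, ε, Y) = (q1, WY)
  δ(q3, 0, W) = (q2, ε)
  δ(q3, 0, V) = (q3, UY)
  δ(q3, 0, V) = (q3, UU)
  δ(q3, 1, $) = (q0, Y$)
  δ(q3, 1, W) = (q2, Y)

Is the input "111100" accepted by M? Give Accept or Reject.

Reject

No computation consumes all input and empties the stack.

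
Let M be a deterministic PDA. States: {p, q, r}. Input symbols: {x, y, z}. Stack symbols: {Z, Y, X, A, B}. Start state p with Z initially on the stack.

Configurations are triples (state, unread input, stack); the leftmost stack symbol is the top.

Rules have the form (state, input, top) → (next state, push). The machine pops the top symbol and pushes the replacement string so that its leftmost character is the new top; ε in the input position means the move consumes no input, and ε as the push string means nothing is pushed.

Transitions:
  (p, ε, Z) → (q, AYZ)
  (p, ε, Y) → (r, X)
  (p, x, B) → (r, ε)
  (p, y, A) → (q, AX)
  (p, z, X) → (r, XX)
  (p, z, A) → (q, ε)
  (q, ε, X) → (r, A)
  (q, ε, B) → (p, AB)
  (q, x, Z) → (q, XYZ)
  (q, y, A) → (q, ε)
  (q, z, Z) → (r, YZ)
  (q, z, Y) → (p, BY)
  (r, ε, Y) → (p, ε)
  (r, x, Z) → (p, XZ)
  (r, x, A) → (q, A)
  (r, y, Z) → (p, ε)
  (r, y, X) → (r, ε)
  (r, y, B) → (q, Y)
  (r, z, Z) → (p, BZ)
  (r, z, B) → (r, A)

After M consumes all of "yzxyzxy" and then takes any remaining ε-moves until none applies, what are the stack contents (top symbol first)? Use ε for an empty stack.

(p, yzxyzxy, Z)
  ε-move, top Z: go to q, push AYZ → (q, yzxyzxy, AYZ)
  read y, top A: go to q, push ε → (q, zxyzxy, YZ)
  read z, top Y: go to p, push BY → (p, xyzxy, BYZ)
  read x, top B: go to r, push ε → (r, yzxy, YZ)
  ε-move, top Y: go to p, push ε → (p, yzxy, Z)
  ε-move, top Z: go to q, push AYZ → (q, yzxy, AYZ)
  read y, top A: go to q, push ε → (q, zxy, YZ)
  read z, top Y: go to p, push BY → (p, xy, BYZ)
  read x, top B: go to r, push ε → (r, y, YZ)
  ε-move, top Y: go to p, push ε → (p, y, Z)
  ε-move, top Z: go to q, push AYZ → (q, y, AYZ)
  read y, top A: go to q, push ε → (q, ε, YZ)
All input consumed in state q with stack YZ.

YZ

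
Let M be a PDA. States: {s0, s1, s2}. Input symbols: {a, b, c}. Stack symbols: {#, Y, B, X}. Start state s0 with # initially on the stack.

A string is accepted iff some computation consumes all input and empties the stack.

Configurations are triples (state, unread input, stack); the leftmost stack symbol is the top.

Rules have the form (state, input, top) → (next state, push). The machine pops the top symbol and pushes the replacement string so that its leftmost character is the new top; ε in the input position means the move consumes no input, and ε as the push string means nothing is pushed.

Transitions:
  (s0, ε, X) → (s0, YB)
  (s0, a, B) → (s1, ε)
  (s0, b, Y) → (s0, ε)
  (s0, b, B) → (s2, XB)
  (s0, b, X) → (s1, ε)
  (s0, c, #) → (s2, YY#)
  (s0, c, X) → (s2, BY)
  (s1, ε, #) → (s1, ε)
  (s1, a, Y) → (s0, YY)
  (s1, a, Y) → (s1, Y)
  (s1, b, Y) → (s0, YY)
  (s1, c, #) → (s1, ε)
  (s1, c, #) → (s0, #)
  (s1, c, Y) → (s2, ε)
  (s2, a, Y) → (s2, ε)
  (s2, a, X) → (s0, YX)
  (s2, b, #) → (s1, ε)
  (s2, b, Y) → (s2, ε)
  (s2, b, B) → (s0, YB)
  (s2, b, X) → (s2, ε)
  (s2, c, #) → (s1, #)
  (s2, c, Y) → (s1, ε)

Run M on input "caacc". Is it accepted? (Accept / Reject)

One accepting computation: (s0, caacc, #) ⊢ (s2, aacc, YY#) ⊢ (s2, acc, Y#) ⊢ (s2, cc, #) ⊢ (s1, c, #) ⊢ (s1, ε, ε)
All input consumed and the stack is empty.

Accept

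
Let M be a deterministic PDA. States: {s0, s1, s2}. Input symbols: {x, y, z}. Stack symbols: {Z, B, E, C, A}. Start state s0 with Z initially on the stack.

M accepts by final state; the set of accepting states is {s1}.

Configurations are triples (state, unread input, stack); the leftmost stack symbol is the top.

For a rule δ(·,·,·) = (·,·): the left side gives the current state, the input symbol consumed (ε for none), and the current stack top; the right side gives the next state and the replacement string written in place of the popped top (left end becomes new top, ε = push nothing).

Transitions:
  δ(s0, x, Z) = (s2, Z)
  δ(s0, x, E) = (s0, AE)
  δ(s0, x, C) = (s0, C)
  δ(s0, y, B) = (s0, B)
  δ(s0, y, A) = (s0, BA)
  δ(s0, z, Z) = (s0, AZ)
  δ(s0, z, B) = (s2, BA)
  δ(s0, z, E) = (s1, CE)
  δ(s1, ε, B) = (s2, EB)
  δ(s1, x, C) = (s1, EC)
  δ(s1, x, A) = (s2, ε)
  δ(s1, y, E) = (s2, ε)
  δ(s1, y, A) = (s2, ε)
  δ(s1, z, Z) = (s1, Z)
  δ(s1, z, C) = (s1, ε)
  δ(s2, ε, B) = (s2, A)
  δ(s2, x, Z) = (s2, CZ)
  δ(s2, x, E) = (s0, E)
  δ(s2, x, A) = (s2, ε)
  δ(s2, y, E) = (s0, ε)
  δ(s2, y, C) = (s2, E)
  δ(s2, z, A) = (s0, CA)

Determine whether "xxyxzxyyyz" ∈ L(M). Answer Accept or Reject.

(s0, xxyxzxyyyz, Z)
  read x, top Z: go to s2, push Z → (s2, xyxzxyyyz, Z)
  read x, top Z: go to s2, push CZ → (s2, yxzxyyyz, CZ)
  read y, top C: go to s2, push E → (s2, xzxyyyz, EZ)
  read x, top E: go to s0, push E → (s0, zxyyyz, EZ)
  read z, top E: go to s1, push CE → (s1, xyyyz, CEZ)
  read x, top C: go to s1, push EC → (s1, yyyz, ECEZ)
  read y, top E: go to s2, push ε → (s2, yyz, CEZ)
  read y, top C: go to s2, push E → (s2, yz, EEZ)
  read y, top E: go to s0, push ε → (s0, z, EZ)
  read z, top E: go to s1, push CE → (s1, ε, CEZ)
All input consumed; state s1 ∈ F.

Accept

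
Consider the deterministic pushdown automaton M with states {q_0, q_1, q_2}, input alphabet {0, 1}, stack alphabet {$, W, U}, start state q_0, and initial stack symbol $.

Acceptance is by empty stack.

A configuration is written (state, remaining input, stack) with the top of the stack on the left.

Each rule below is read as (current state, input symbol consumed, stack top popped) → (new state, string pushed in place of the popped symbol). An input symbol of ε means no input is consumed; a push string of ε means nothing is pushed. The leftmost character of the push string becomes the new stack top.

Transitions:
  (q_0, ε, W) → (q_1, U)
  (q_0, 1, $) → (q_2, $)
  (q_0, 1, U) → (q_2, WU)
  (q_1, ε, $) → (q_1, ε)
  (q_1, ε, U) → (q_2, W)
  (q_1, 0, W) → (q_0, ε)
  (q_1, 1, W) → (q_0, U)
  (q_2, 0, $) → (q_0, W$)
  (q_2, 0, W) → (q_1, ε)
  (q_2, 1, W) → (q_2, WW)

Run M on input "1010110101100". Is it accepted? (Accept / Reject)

(q_0, 1010110101100, $)
  read 1, top $: go to q_2, push $ → (q_2, 010110101100, $)
  read 0, top $: go to q_0, push W$ → (q_0, 10110101100, W$)
  ε-move, top W: go to q_1, push U → (q_1, 10110101100, U$)
  ε-move, top U: go to q_2, push W → (q_2, 10110101100, W$)
  read 1, top W: go to q_2, push WW → (q_2, 0110101100, WW$)
  read 0, top W: go to q_1, push ε → (q_1, 110101100, W$)
  read 1, top W: go to q_0, push U → (q_0, 10101100, U$)
  read 1, top U: go to q_2, push WU → (q_2, 0101100, WU$)
  read 0, top W: go to q_1, push ε → (q_1, 101100, U$)
  ε-move, top U: go to q_2, push W → (q_2, 101100, W$)
  read 1, top W: go to q_2, push WW → (q_2, 01100, WW$)
  read 0, top W: go to q_1, push ε → (q_1, 1100, W$)
  read 1, top W: go to q_0, push U → (q_0, 100, U$)
  read 1, top U: go to q_2, push WU → (q_2, 00, WU$)
  read 0, top W: go to q_1, push ε → (q_1, 0, U$)
  ε-move, top U: go to q_2, push W → (q_2, 0, W$)
  read 0, top W: go to q_1, push ε → (q_1, ε, $)
  ε-move, top $: go to q_1, push ε → (q_1, ε, ε)
All input consumed and the stack is empty.

Accept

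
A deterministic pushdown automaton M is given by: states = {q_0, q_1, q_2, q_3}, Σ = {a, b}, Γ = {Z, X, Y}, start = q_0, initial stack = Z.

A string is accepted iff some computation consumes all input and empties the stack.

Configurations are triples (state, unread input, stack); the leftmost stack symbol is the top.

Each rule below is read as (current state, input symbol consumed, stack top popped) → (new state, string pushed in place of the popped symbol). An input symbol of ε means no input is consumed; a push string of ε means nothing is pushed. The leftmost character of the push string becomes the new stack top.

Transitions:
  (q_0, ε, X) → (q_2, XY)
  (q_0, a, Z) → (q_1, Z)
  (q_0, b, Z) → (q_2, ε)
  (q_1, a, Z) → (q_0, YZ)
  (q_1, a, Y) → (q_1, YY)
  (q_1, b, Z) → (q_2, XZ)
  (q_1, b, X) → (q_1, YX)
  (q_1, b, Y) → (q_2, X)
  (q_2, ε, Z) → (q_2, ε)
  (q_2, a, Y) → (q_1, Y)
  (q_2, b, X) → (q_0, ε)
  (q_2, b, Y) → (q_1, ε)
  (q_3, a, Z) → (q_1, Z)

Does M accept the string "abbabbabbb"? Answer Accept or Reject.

Accept

(q_0, abbabbabbb, Z)
  read a, top Z: go to q_1, push Z → (q_1, bbabbabbb, Z)
  read b, top Z: go to q_2, push XZ → (q_2, babbabbb, XZ)
  read b, top X: go to q_0, push ε → (q_0, abbabbb, Z)
  read a, top Z: go to q_1, push Z → (q_1, bbabbb, Z)
  read b, top Z: go to q_2, push XZ → (q_2, babbb, XZ)
  read b, top X: go to q_0, push ε → (q_0, abbb, Z)
  read a, top Z: go to q_1, push Z → (q_1, bbb, Z)
  read b, top Z: go to q_2, push XZ → (q_2, bb, XZ)
  read b, top X: go to q_0, push ε → (q_0, b, Z)
  read b, top Z: go to q_2, push ε → (q_2, ε, ε)
All input consumed and the stack is empty.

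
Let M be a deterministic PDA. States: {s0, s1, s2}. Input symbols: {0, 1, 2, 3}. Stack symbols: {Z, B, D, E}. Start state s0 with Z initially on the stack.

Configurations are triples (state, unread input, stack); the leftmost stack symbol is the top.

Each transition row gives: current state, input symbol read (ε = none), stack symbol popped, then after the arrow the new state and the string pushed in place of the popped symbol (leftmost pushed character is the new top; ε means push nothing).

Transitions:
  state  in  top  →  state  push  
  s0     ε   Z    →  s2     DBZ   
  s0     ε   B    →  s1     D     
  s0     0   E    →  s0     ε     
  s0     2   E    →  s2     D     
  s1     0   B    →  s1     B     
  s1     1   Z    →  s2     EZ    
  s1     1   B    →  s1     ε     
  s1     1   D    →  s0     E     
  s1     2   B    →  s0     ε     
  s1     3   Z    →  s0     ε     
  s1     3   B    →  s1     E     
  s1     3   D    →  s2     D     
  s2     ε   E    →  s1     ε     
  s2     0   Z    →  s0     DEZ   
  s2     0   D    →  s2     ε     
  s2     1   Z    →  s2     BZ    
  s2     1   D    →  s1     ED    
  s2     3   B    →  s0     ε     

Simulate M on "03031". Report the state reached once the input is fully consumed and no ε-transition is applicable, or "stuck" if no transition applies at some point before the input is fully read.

s1

(s0, 03031, Z)
  ε-move, top Z: go to s2, push DBZ → (s2, 03031, DBZ)
  read 0, top D: go to s2, push ε → (s2, 3031, BZ)
  read 3, top B: go to s0, push ε → (s0, 031, Z)
  ε-move, top Z: go to s2, push DBZ → (s2, 031, DBZ)
  read 0, top D: go to s2, push ε → (s2, 31, BZ)
  read 3, top B: go to s0, push ε → (s0, 1, Z)
  ε-move, top Z: go to s2, push DBZ → (s2, 1, DBZ)
  read 1, top D: go to s1, push ED → (s1, ε, EDBZ)
All input consumed; M is in state s1.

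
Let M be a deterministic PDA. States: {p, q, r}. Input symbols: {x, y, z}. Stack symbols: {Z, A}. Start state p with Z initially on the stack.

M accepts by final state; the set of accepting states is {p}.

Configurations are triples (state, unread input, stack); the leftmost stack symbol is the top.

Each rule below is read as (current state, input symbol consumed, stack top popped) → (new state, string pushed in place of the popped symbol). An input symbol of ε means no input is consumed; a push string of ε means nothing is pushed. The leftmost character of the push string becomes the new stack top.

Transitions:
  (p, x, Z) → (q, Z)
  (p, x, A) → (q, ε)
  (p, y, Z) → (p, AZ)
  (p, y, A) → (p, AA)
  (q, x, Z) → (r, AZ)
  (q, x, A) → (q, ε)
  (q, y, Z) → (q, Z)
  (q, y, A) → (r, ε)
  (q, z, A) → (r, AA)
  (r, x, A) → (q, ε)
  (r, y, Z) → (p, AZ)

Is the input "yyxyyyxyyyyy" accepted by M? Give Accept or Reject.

Accept

(p, yyxyyyxyyyyy, Z)
  read y, top Z: go to p, push AZ → (p, yxyyyxyyyyy, AZ)
  read y, top A: go to p, push AA → (p, xyyyxyyyyy, AAZ)
  read x, top A: go to q, push ε → (q, yyyxyyyyy, AZ)
  read y, top A: go to r, push ε → (r, yyxyyyyy, Z)
  read y, top Z: go to p, push AZ → (p, yxyyyyy, AZ)
  read y, top A: go to p, push AA → (p, xyyyyy, AAZ)
  read x, top A: go to q, push ε → (q, yyyyy, AZ)
  read y, top A: go to r, push ε → (r, yyyy, Z)
  read y, top Z: go to p, push AZ → (p, yyy, AZ)
  read y, top A: go to p, push AA → (p, yy, AAZ)
  read y, top A: go to p, push AA → (p, y, AAAZ)
  read y, top A: go to p, push AA → (p, ε, AAAAZ)
All input consumed; state p ∈ F.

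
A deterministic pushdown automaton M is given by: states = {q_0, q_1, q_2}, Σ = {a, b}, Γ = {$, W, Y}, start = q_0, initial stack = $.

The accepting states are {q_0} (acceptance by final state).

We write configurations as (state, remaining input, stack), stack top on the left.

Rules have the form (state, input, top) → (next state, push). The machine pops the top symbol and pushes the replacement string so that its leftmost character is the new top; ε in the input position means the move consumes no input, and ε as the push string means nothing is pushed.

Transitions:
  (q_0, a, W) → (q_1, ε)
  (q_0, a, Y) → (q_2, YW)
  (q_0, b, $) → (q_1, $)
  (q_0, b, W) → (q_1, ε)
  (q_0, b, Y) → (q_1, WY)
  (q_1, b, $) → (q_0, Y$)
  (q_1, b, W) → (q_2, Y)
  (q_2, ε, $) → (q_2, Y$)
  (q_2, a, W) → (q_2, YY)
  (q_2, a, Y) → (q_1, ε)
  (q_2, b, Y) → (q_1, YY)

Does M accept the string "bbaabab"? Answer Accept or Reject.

(q_0, bbaabab, $)
  read b, top $: go to q_1, push $ → (q_1, baabab, $)
  read b, top $: go to q_0, push Y$ → (q_0, aabab, Y$)
  read a, top Y: go to q_2, push YW → (q_2, abab, YW$)
  read a, top Y: go to q_1, push ε → (q_1, bab, W$)
  read b, top W: go to q_2, push Y → (q_2, ab, Y$)
  read a, top Y: go to q_1, push ε → (q_1, b, $)
  read b, top $: go to q_0, push Y$ → (q_0, ε, Y$)
All input consumed; state q_0 ∈ F.

Accept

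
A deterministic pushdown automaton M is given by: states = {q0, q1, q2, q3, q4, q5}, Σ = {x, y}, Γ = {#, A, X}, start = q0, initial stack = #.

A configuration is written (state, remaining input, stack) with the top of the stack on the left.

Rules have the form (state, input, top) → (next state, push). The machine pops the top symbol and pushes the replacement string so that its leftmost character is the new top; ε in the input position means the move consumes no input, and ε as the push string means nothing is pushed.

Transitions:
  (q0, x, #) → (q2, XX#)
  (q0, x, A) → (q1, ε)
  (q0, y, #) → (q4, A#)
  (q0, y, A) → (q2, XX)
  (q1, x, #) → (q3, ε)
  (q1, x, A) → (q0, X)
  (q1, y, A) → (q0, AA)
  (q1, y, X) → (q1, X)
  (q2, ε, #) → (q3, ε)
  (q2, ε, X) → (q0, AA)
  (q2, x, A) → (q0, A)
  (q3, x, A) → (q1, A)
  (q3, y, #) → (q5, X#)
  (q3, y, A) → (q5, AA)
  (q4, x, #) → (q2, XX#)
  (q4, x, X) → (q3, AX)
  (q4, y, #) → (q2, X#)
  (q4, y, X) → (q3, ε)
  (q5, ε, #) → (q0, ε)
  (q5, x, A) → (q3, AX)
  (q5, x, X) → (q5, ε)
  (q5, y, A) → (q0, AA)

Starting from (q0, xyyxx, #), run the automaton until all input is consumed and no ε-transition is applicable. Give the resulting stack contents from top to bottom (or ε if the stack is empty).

XXAXAX#

(q0, xyyxx, #)
  read x, top #: go to q2, push XX# → (q2, yyxx, XX#)
  ε-move, top X: go to q0, push AA → (q0, yyxx, AAX#)
  read y, top A: go to q2, push XX → (q2, yxx, XXAX#)
  ε-move, top X: go to q0, push AA → (q0, yxx, AAXAX#)
  read y, top A: go to q2, push XX → (q2, xx, XXAXAX#)
  ε-move, top X: go to q0, push AA → (q0, xx, AAXAXAX#)
  read x, top A: go to q1, push ε → (q1, x, AXAXAX#)
  read x, top A: go to q0, push X → (q0, ε, XXAXAX#)
All input consumed in state q0 with stack XXAXAX#.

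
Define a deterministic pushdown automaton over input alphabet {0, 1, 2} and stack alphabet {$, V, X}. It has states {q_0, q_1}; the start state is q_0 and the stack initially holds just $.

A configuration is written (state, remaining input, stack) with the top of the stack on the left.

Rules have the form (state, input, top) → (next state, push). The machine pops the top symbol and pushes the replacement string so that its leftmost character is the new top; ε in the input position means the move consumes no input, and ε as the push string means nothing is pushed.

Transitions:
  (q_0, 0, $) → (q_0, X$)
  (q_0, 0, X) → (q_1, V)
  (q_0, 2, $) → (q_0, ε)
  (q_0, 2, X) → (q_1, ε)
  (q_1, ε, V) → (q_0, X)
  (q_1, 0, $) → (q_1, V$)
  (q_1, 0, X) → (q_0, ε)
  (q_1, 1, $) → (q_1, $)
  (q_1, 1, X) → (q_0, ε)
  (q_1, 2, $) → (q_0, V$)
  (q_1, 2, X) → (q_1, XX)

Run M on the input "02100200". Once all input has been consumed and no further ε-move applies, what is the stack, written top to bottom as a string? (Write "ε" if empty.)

(q_0, 02100200, $)
  read 0, top $: go to q_0, push X$ → (q_0, 2100200, X$)
  read 2, top X: go to q_1, push ε → (q_1, 100200, $)
  read 1, top $: go to q_1, push $ → (q_1, 00200, $)
  read 0, top $: go to q_1, push V$ → (q_1, 0200, V$)
  ε-move, top V: go to q_0, push X → (q_0, 0200, X$)
  read 0, top X: go to q_1, push V → (q_1, 200, V$)
  ε-move, top V: go to q_0, push X → (q_0, 200, X$)
  read 2, top X: go to q_1, push ε → (q_1, 00, $)
  read 0, top $: go to q_1, push V$ → (q_1, 0, V$)
  ε-move, top V: go to q_0, push X → (q_0, 0, X$)
  read 0, top X: go to q_1, push V → (q_1, ε, V$)
  ε-move, top V: go to q_0, push X → (q_0, ε, X$)
All input consumed in state q_0 with stack X$.

X$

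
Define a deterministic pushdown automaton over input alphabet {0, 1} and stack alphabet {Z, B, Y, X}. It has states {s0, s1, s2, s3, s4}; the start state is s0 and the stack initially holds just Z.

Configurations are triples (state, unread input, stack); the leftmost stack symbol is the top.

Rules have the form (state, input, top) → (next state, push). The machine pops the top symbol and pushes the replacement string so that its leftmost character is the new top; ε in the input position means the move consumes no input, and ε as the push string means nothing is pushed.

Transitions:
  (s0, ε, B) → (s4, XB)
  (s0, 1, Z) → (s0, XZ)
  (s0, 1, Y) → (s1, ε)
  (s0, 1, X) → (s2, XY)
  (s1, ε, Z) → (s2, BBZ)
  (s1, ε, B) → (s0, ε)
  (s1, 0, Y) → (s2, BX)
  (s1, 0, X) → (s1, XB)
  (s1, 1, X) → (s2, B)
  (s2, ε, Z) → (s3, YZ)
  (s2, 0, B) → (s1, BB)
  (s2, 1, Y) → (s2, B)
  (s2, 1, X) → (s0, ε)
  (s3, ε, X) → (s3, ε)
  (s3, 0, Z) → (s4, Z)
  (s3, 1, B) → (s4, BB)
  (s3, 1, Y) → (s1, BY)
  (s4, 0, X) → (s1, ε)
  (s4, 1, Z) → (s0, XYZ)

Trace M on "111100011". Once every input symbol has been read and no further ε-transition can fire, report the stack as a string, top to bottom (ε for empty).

XYZ

(s0, 111100011, Z)
  read 1, top Z: go to s0, push XZ → (s0, 11100011, XZ)
  read 1, top X: go to s2, push XY → (s2, 1100011, XYZ)
  read 1, top X: go to s0, push ε → (s0, 100011, YZ)
  read 1, top Y: go to s1, push ε → (s1, 00011, Z)
  ε-move, top Z: go to s2, push BBZ → (s2, 00011, BBZ)
  read 0, top B: go to s1, push BB → (s1, 0011, BBBZ)
  ε-move, top B: go to s0, push ε → (s0, 0011, BBZ)
  ε-move, top B: go to s4, push XB → (s4, 0011, XBBZ)
  read 0, top X: go to s1, push ε → (s1, 011, BBZ)
  ε-move, top B: go to s0, push ε → (s0, 011, BZ)
  ε-move, top B: go to s4, push XB → (s4, 011, XBZ)
  read 0, top X: go to s1, push ε → (s1, 11, BZ)
  ε-move, top B: go to s0, push ε → (s0, 11, Z)
  read 1, top Z: go to s0, push XZ → (s0, 1, XZ)
  read 1, top X: go to s2, push XY → (s2, ε, XYZ)
All input consumed in state s2 with stack XYZ.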